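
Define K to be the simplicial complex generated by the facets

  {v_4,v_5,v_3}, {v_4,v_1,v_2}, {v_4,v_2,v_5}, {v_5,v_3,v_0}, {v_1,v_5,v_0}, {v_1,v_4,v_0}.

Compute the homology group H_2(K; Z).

H_2 ≅ 0.

Fix the vertex order v_0 < v_1 < v_2 < v_3 < v_4 < v_5 and write every simplex with vertices in increasing order. Then dim K = 2 and the simplices of K are:

  0-simplices (6): [v_0], [v_1], [v_2], [v_3], [v_4], [v_5]
  1-simplices (12): [v_0,v_1], [v_0,v_3], [v_0,v_4], [v_0,v_5], [v_1,v_2], [v_1,v_4], [v_1,v_5], [v_2,v_4], [v_2,v_5], [v_3,v_4], [v_3,v_5], [v_4,v_5]
  2-simplices (6): [v_0,v_1,v_4], [v_0,v_1,v_5], [v_0,v_3,v_5], [v_1,v_2,v_4], [v_2,v_4,v_5], [v_3,v_4,v_5]

giving chain groups C_0 ≅ Z^6, C_1 ≅ Z^12, C_2 ≅ Z^6.

The boundary map ∂_1: C_1 → C_0 maps an edge to its endpoints' difference, ∂[p,q] = q − p.
As a 6×12 matrix over Z this has rank 5, with invariant factors (1,1,1,1,1).

∂_2: C_2 → C_1 sends each 2-simplex [p,q,r] to [q,r] − [p,r] + [p,q]. For instance
  ∂[v_0,v_3,v_5] = [v_3,v_5] − [v_0,v_5] + [v_0,v_3],
  ∂[v_1,v_2,v_4] = [v_2,v_4] − [v_1,v_4] + [v_1,v_2].
The 12×6 boundary matrix has rank 6 and Smith normal form diag(1,1,1,1,1,1).

Computing H_k = (kernel of ∂_k) / (image of ∂_{k+1}):

  H_2: rank ker ∂_2 − rank ∂_3 = (6 − 6) − 0 = 0, and there is no ∂_3, so H_2 = 0.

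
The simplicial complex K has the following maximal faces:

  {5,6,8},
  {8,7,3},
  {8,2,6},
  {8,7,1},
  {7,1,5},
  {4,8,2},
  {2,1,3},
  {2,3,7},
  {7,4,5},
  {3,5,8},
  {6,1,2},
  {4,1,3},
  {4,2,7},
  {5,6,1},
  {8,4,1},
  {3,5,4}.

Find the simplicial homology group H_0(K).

Order the vertices as 1 < 2 < 3 < 4 < 5 < 6 < 7 < 8. Listing each simplex with vertices in this order, K has dimension 2 with simplices:

  0-simplices (8): [1], [2], [3], [4], [5], [6], [7], [8]
  1-simplices (24): (24 of them)
  2-simplices (16): [1,2,3], [1,2,6], [1,3,4], [1,4,8], [1,5,6], [1,5,7], [1,7,8], [2,3,7], [2,4,7], [2,4,8], [2,6,8], [3,4,5], [3,5,8], [3,7,8], [4,5,7], [5,6,8]

Hence C_0 ≅ Z^8, C_1 ≅ Z^24, C_2 ≅ Z^16.

∂_1: C_1 → C_0 sends each edge [p,q] (with p < q) to q − p.
The 8×24 boundary matrix has rank 7 and Smith normal form diag(1,1,1,1,1,1,1).

∂_2: C_2 → C_1 sends each 2-simplex [p,q,r] to [q,r] − [p,r] + [p,q]. For instance
  ∂[5,6,8] = [6,8] − [5,8] + [5,6],
  ∂[3,5,8] = [5,8] − [3,8] + [3,5].
The resulting 24×16 matrix has rank 15, and its Smith normal form has invariant factors (1,1,1,1,1,1,1,1,1,1,1,1,1,1,1).

Now H_k = ker ∂_k / im ∂_{k+1}, so:

  H_0: rank C_0 − rank ∂_1 = 8 − 7 = 1, and the invariant factors of ∂_1 are all 1, so H_0 = Z.

H_0 = Z.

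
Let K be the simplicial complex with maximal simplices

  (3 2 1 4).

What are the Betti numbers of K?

b_0 = 1, b_1 = 0, b_2 = 0, b_3 = 0.

Order the vertices as 1 < 2 < 3 < 4. Listing each simplex with vertices in this order, K has dimension 3 with simplices:

  0-simplices (4): [1], [2], [3], [4]
  1-simplices (6): [1,2], [1,3], [1,4], [2,3], [2,4], [3,4]
  2-simplices (4): [1,2,3], [1,2,4], [1,3,4], [2,3,4]
  3-simplices (1): [1,2,3,4]

Hence C_0 ≅ Z^4, C_1 ≅ Z^6, C_2 ≅ Z^4, C_3 ≅ Z^1.

∂_1: C_1 → C_0 maps an edge to its endpoints' difference, ∂[p,q] = q − p.
The 4×6 boundary matrix has rank 3 and Smith normal form diag(1,1,1).

∂_2: C_2 → C_1 acts by ∂[p,q,r] = [q,r] − [p,r] + [p,q]. For instance
  ∂[1,3,4] = [3,4] − [1,4] + [1,3],
  ∂[2,3,4] = [3,4] − [2,4] + [2,3].
The 6×4 boundary matrix has rank 3 and Smith normal form diag(1,1,1).

Boundary ∂_3: C_3 → C_2 sends each 3-simplex σ to the alternating sum Σ_i (−1)^i (σ with its i-th vertex removed). For instance
  ∂[1,2,3,4] = [2,3,4] − [1,3,4] + [1,2,4] − [1,2,3].
This gives a 4×1 integer matrix of rank 1; reducing to Smith normal form yields diagonal entries (1).

Reading off H_k = ker ∂_k / im ∂_{k+1}:

  H_0: rank C_0 − rank ∂_1 = 4 − 3 = 1, and the invariant factors of ∂_1 are all 1, so H_0 ≅ Z.
  H_1: rank ker ∂_1 − rank ∂_2 = (6 − 3) − 3 = 0, and the invariant factors of ∂_2 are all 1, so H_1 ≅ 0.
  H_2: rank ker ∂_2 − rank ∂_3 = (4 − 3) − 1 = 0, and the invariant factors of ∂_3 are all 1, so H_2 ≅ 0.
  H_3: rank ker ∂_3 − rank ∂_4 = (1 − 1) − 0 = 0, and there is no ∂_4, so H_3 ≅ 0.

As a check, the Euler characteristic is 4 − 6 + 4 − 1 = 1, which agrees with 1 − 0 + 0 − 0 = 1.

Hence the Betti numbers are b_0 = 1, b_1 = 0, b_2 = 0, b_3 = 0.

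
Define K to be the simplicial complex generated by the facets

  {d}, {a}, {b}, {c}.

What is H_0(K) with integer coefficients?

H_0 = Z^4.

Order the vertices as a < b < c < d. Listing each simplex with vertices in this order, K has dimension 0 with simplices:

  0-simplices (4): a, b, c, d

so the chain groups are C_0 ≅ Z^4.

Reading off H_k = ker ∂_k / im ∂_{k+1}:

  H_0: rank C_0 − rank ∂_1 = 4 − 0 = 4, and there is no ∂_1, so H_0 = Z^4.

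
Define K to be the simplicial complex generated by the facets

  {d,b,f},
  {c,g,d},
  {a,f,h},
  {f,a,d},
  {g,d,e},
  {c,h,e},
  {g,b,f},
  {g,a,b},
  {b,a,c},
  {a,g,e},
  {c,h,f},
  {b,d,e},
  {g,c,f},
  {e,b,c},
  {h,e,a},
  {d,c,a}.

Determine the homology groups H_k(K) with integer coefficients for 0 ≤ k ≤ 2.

H_0 ≅ Z,  H_1 ≅ Z^2,  H_2 ≅ Z.

K has 8 vertices, 24 edges, 16 triangles.
rank ∂_0 = 0, rank ∂_1 = 7 ⇒ b_0 = 8 − 0 − 7 = 1; all invariant factors of ∂_1 are 1 so no torsion. So H_0 = Z.
rank ∂_1 = 7, rank ∂_2 = 15 ⇒ b_1 = 24 − 7 − 15 = 2; all invariant factors of ∂_2 are 1 so no torsion. So H_1 = Z^2.
rank ∂_2 = 15, rank ∂_3 = 0 ⇒ b_2 = 16 − 15 − 0 = 1. So H_2 = Z.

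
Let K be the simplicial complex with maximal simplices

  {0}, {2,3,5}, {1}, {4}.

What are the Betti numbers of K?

We work with the vertex ordering 0 < 1 < 2 < 3 < 4 < 5. The simplices of K, each written with vertices in increasing order, are:

  0-simplices (6): [0], [1], [2], [3], [4], [5]
  1-simplices (3): [2,3], [2,5], [3,5]
  2-simplices (1): [2,3,5]

so the chain groups are C_0 ≅ Z^6, C_1 ≅ Z^3, C_2 ≅ Z^1.

Boundary ∂_1: C_1 → C_0 maps an edge to its endpoints' difference, ∂[p,q] = q − p.
The resulting 6×3 matrix has rank 2, and its Smith normal form has invariant factors (1,1).

∂_2: C_2 → C_1 acts by ∂[p,q,r] = [q,r] − [p,r] + [p,q]. For instance
  ∂[2,3,5] = [3,5] − [2,5] + [2,3].
This gives a 3×1 integer matrix of rank 1; reducing to Smith normal form yields diagonal entries (1).

Now H_k = ker ∂_k / im ∂_{k+1}, so:

  H_0: rank C_0 − rank ∂_1 = 6 − 2 = 4, and the invariant factors of ∂_1 are all 1, so H_0 = Z^4.
  H_1: rank ker ∂_1 − rank ∂_2 = (3 − 2) − 1 = 0, and the invariant factors of ∂_2 are all 1, so H_1 = 0.
  H_2: rank ker ∂_2 − rank ∂_3 = (1 − 1) − 0 = 0, and there is no ∂_3, so H_2 = 0.

Hence the Betti numbers are b_0 = 4, b_1 = 0, b_2 = 0.

b_0 = 4, b_1 = 0, b_2 = 0.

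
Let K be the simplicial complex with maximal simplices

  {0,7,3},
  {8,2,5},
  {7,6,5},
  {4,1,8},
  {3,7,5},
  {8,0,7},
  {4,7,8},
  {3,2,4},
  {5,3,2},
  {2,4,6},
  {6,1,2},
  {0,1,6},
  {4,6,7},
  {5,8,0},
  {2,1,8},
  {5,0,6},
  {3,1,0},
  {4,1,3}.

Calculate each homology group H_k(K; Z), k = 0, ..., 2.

H_0 = Z,  H_1 = Z × Z/2,  H_2 = 0.

Fix the vertex order 0 < 1 < 2 < 3 < 4 < 5 < 6 < 7 < 8 and write every simplex with vertices in increasing order. Then dim K = 2 and the simplices of K are:

  0-simplices (9): [0], [1], [2], [3], [4], [5], [6], [7], [8]
  1-simplices (27): (27 of them)
  2-simplices (18): [0,1,3], [0,1,6], [0,3,7], [0,5,6], [0,5,8], [0,7,8], [1,2,6], [1,2,8], [1,3,4], [1,4,8], [2,3,4], [2,3,5], [2,4,6], [2,5,8], [3,5,7], [4,6,7], [4,7,8], [5,6,7]

so the chain groups are C_0 ≅ Z^9, C_1 ≅ Z^27, C_2 ≅ Z^18.

The boundary map ∂_1: C_1 → C_0 maps an edge to its endpoints' difference, ∂[p,q] = q − p. For instance
  ∂[2,6] = [6] − [2].
The resulting 9×27 matrix has rank 8, and its Smith normal form has invariant factors (1,1,1,1,1,1,1,1).

Boundary ∂_2: C_2 → C_1 sends each 2-simplex [p,q,r] to [q,r] − [p,r] + [p,q]. For instance
  ∂[0,1,3] = [1,3] − [0,3] + [0,1],
  ∂[2,3,5] = [3,5] − [2,5] + [2,3].
The 27×18 boundary matrix has rank 18 and Smith normal form diag(1,1,1,1,1,1,1,1,1,1,1,1,1,1,1,1,1,2).

From H_k ≅ ker(∂_k) / im(∂_{k+1}) we obtain:

  H_0: rank C_0 − rank ∂_1 = 9 − 8 = 1, and the invariant factors of ∂_1 are all 1, so H_0 ≅ Z.
  H_1: rank ker ∂_1 − rank ∂_2 = (27 − 8) − 18 = 1, and ∂_2 has invariant factor 2 > 1, so H_1 ≅ Z × Z/2.
  H_2: rank ker ∂_2 − rank ∂_3 = (18 − 18) − 0 = 0, and there is no ∂_3, so H_2 ≅ 0.

(K is a triangulation of the Klein bottle.)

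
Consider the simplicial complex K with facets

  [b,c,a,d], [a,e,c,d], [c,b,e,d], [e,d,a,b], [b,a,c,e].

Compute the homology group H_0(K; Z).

We work with the vertex ordering a < b < c < d < e. The simplices of K, each written with vertices in increasing order, are:

  0-simplices (5): a, b, c, d, e
  1-simplices (10): ab, ac, ad, ae, bc, bd, be, cd, ce, de
  2-simplices (10): abc, abd, abe, acd, ace, ade, bcd, bce, bde, cde
  3-simplices (5): abcd, abce, abde, acde, bcde

so the chain groups are C_0 ≅ Z^5, C_1 ≅ Z^10, C_2 ≅ Z^10, C_3 ≅ Z^5.

Boundary ∂_1: C_1 → C_0 is given by ∂[p,q] = [q] − [p]. For instance
  ∂be = e − b.
As a 5×10 matrix over Z this has rank 4, with invariant factors (1,1,1,1).

The boundary map ∂_2: C_2 → C_1 maps a triangle to the signed sum of its edges. For instance
  ∂abe = be − ae + ab,
  ∂bcd = cd − bd + bc.
This gives a 10×10 integer matrix of rank 6; reducing to Smith normal form yields diagonal entries (1,1,1,1,1,1).

The boundary map ∂_3: C_3 → C_2 sends each 3-simplex σ to the alternating sum Σ_i (−1)^i (σ with its i-th vertex removed). For instance
  ∂abce = bce − ace + abe − abc,
  ∂bcde = cde − bde + bce − bcd.
As a 10×5 matrix over Z this has rank 4, with invariant factors (1,1,1,1).

Reading off H_k = ker ∂_k / im ∂_{k+1}:

  H_0: rank C_0 − rank ∂_1 = 5 − 4 = 1, and the invariant factors of ∂_1 are all 1, so H_0 ≅ Z.

H_0 ≅ Z.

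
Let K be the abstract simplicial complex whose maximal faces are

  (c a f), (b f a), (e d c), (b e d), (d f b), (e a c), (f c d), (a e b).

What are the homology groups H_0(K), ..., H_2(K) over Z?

Take the total order a < b < c < d < e < f on the vertex set. Then K (dimension 2) consists of the simplices:

  0-simplices (6): a, b, c, d, e, f
  1-simplices (12): ab, ac, ae, af, bd, be, bf, cd, ce, cf, de, df
  2-simplices (8): abe, abf, ace, acf, bde, bdf, cde, cdf

so the chain groups are C_0 ≅ Z^6, C_1 ≅ Z^12, C_2 ≅ Z^8.

The boundary map ∂_1: C_1 → C_0 is given by ∂[p,q] = [q] − [p]. For instance
  ∂be = e − b.
This gives a 6×12 integer matrix of rank 5; reducing to Smith normal form yields diagonal entries (1,1,1,1,1).

∂_2: C_2 → C_1 sends each 2-simplex [p,q,r] to [q,r] − [p,r] + [p,q]. For instance
  ∂ace = ce − ae + ac,
  ∂bde = de − be + bd.
As a 12×8 matrix over Z this has rank 7, with invariant factors (1,1,1,1,1,1,1).

From H_k ≅ ker(∂_k) / im(∂_{k+1}) we obtain:

  H_0: rank C_0 − rank ∂_1 = 6 − 5 = 1, and the invariant factors of ∂_1 are all 1, so H_0 ≅ Z.
  H_1: rank ker ∂_1 − rank ∂_2 = (12 − 5) − 7 = 0, and the invariant factors of ∂_2 are all 1, so H_1 ≅ 0.
  H_2: rank ker ∂_2 − rank ∂_3 = (8 − 7) − 0 = 1, and there is no ∂_3, so H_2 ≅ Z.

H_0 ≅ Z,  H_1 = 0,  H_2 ≅ Z.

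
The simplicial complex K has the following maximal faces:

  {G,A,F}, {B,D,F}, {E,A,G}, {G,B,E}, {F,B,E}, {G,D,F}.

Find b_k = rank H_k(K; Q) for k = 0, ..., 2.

Fix the vertex order A < B < D < E < F < G and write every simplex with vertices in increasing order. Then dim K = 2 and the simplices of K are:

  0-simplices (6): A, B, D, E, F, G
  1-simplices (12): AE, AF, AG, BD, BE, BF, BG, DF, DG, EF, EG, FG
  2-simplices (6): AEG, AFG, BDF, BEF, BEG, DFG

so the chain groups are C_0 ≅ Z^6, C_1 ≅ Z^12, C_2 ≅ Z^6.

∂_1: C_1 → C_0 sends each edge [p,q] (with p < q) to q − p. For instance
  ∂EG = G − E.
The 6×12 boundary matrix has rank 5 and Smith normal form diag(1,1,1,1,1).

∂_2: C_2 → C_1 maps a triangle to the signed sum of its edges. For instance
  ∂DFG = FG − DG + DF,
  ∂AEG = EG − AG + AE.
The resulting 12×6 matrix has rank 6, and its Smith normal form has invariant factors (1,1,1,1,1,1).

Reading off H_k = ker ∂_k / im ∂_{k+1}:

  H_0: rank C_0 − rank ∂_1 = 6 − 5 = 1, and the invariant factors of ∂_1 are all 1, so H_0 ≅ Z.
  H_1: rank ker ∂_1 − rank ∂_2 = (12 − 5) − 6 = 1, and the invariant factors of ∂_2 are all 1, so H_1 ≅ Z.
  H_2: rank ker ∂_2 − rank ∂_3 = (6 − 6) − 0 = 0, and there is no ∂_3, so H_2 ≅ 0.

Hence the Betti numbers are b_0 = 1, b_1 = 1, b_2 = 0.

b_0 = 1, b_1 = 1, b_2 = 0.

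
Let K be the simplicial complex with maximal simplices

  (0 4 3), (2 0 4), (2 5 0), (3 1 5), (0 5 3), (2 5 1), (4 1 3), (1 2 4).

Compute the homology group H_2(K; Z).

H_2 = Z.

We work with the vertex ordering 0 < 1 < 2 < 3 < 4 < 5. The simplices of K, each written with vertices in increasing order, are:

  0-simplices (6): [0], [1], [2], [3], [4], [5]
  1-simplices (12): [0,2], [0,3], [0,4], [0,5], [1,2], [1,3], [1,4], [1,5], [2,4], [2,5], [3,4], [3,5]
  2-simplices (8): [0,2,4], [0,2,5], [0,3,4], [0,3,5], [1,2,4], [1,2,5], [1,3,4], [1,3,5]

Hence C_0 ≅ Z^6, C_1 ≅ Z^12, C_2 ≅ Z^8.

Boundary ∂_1: C_1 → C_0 maps an edge to its endpoints' difference, ∂[p,q] = q − p. For instance
  ∂[3,5] = [5] − [3].
The resulting 6×12 matrix has rank 5, and its Smith normal form has invariant factors (1,1,1,1,1).

The boundary map ∂_2: C_2 → C_1 acts by ∂[p,q,r] = [q,r] − [p,r] + [p,q]. For instance
  ∂[0,2,4] = [2,4] − [0,4] + [0,2],
  ∂[0,2,5] = [2,5] − [0,5] + [0,2].
The resulting 12×8 matrix has rank 7, and its Smith normal form has invariant factors (1,1,1,1,1,1,1).

Computing H_k = (kernel of ∂_k) / (image of ∂_{k+1}):

  H_2: rank ker ∂_2 − rank ∂_3 = (8 − 7) − 0 = 1, and there is no ∂_3, so H_2 ≅ Z.

(K is a triangulation of the 2-sphere S^2.)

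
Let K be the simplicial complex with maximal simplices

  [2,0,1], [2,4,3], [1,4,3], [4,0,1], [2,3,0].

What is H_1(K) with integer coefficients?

Fix the vertex order 0 < 1 < 2 < 3 < 4 and write every simplex with vertices in increasing order. Then dim K = 2 and the simplices of K are:

  0-simplices (5): [0], [1], [2], [3], [4]
  1-simplices (10): [0,1], [0,2], [0,3], [0,4], [1,2], [1,3], [1,4], [2,3], [2,4], [3,4]
  2-simplices (5): [0,1,2], [0,1,4], [0,2,3], [1,3,4], [2,3,4]

so the chain groups are C_0 ≅ Z^5, C_1 ≅ Z^10, C_2 ≅ Z^5.

The boundary map ∂_1: C_1 → C_0 is given by ∂[p,q] = [q] − [p].
The 5×10 boundary matrix has rank 4 and Smith normal form diag(1,1,1,1).

Boundary ∂_2: C_2 → C_1 acts by ∂[p,q,r] = [q,r] − [p,r] + [p,q]. For instance
  ∂[1,3,4] = [3,4] − [1,4] + [1,3],
  ∂[2,3,4] = [3,4] − [2,4] + [2,3].
This gives a 10×5 integer matrix of rank 5; reducing to Smith normal form yields diagonal entries (1,1,1,1,1).

Computing H_k = (kernel of ∂_k) / (image of ∂_{k+1}):

  H_1: rank ker ∂_1 − rank ∂_2 = (10 − 4) − 5 = 1, and the invariant factors of ∂_2 are all 1, so H_1 = Z.

(K is a triangulation of the Möbius band.)

H_1 = Z.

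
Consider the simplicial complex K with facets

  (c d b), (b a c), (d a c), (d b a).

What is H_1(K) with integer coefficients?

H_1 ≅ 0.

We work with the vertex ordering a < b < c < d. The simplices of K, each written with vertices in increasing order, are:

  0-simplices (4): a, b, c, d
  1-simplices (6): ab, ac, ad, bc, bd, cd
  2-simplices (4): abc, abd, acd, bcd

giving chain groups C_0 ≅ Z^4, C_1 ≅ Z^6, C_2 ≅ Z^4.

The boundary map ∂_1: C_1 → C_0 is given by ∂[p,q] = [q] − [p]. For instance
  ∂cd = d − c.
The 4×6 boundary matrix has rank 3 and Smith normal form diag(1,1,1).

Boundary ∂_2: C_2 → C_1 acts by ∂[p,q,r] = [q,r] − [p,r] + [p,q]. For instance
  ∂abc = bc − ac + ab,
  ∂abd = bd − ad + ab.
This gives a 6×4 integer matrix of rank 3; reducing to Smith normal form yields diagonal entries (1,1,1).

Now H_k = ker ∂_k / im ∂_{k+1}, so:

  H_1: rank ker ∂_1 − rank ∂_2 = (6 − 3) − 3 = 0, and the invariant factors of ∂_2 are all 1, so H_1 = 0.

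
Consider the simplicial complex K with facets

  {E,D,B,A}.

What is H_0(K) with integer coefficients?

K has 4 vertices, 6 edges, 4 triangles, 1 3-simplex.
rank ∂_0 = 0, rank ∂_1 = 3 ⇒ b_0 = 4 − 0 − 3 = 1; all invariant factors of ∂_1 are 1 so no torsion. So H_0 ≅ Z.

H_0 = Z.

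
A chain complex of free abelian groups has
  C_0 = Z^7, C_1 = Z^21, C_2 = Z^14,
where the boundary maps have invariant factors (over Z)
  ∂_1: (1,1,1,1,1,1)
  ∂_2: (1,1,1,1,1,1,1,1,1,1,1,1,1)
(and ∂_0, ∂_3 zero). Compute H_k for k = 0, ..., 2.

H_0: b_0 = 7 − 0 − 6 = 1; torsion from ∂_1 factors > 1: none. So H_0 ≅ Z.
H_1: b_1 = 21 − 6 − 13 = 2; torsion from ∂_2 factors > 1: none. So H_1 ≅ Z^2.
H_2: b_2 = 14 − 13 − 0 = 1; torsion from ∂_3 factors > 1: none. So H_2 ≅ Z.

H_0 ≅ Z,  H_1 ≅ Z^2,  H_2 ≅ Z.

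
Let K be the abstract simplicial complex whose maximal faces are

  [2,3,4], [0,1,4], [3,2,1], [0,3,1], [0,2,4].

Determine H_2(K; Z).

Fix the vertex order 0 < 1 < 2 < 3 < 4 and write every simplex with vertices in increasing order. Then dim K = 2 and the simplices of K are:

  0-simplices (5): [0], [1], [2], [3], [4]
  1-simplices (10): [0,1], [0,2], [0,3], [0,4], [1,2], [1,3], [1,4], [2,3], [2,4], [3,4]
  2-simplices (5): [0,1,3], [0,1,4], [0,2,4], [1,2,3], [2,3,4]

Hence C_0 ≅ Z^5, C_1 ≅ Z^10, C_2 ≅ Z^5.

Boundary ∂_1: C_1 → C_0 is given by ∂[p,q] = [q] − [p]. For instance
  ∂[3,4] = [4] − [3].
As a 5×10 matrix over Z this has rank 4, with invariant factors (1,1,1,1).

Boundary ∂_2: C_2 → C_1 acts by ∂[p,q,r] = [q,r] − [p,r] + [p,q]. For instance
  ∂[1,2,3] = [2,3] − [1,3] + [1,2],
  ∂[0,1,3] = [1,3] − [0,3] + [0,1].
This gives a 10×5 integer matrix of rank 5; reducing to Smith normal form yields diagonal entries (1,1,1,1,1).

From H_k ≅ ker(∂_k) / im(∂_{k+1}) we obtain:

  H_2: rank ker ∂_2 − rank ∂_3 = (5 − 5) − 0 = 0, and there is no ∂_3, so H_2 = 0.

H_2 = 0.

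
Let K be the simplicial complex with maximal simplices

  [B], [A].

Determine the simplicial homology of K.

H_0 = Z^2.

K has 2 vertices.
rank ∂_0 = 0, rank ∂_1 = 0 ⇒ b_0 = 2 − 0 − 0 = 2. So H_0 = Z^2.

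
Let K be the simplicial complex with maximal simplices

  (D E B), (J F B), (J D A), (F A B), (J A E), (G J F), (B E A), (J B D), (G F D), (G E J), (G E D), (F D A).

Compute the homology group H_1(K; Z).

H_1 ≅ Z_2.

Fix the vertex order A < B < D < E < F < G < J and write every simplex with vertices in increasing order. Then dim K = 2 and the simplices of K are:

  0-simplices (7): A, B, D, E, F, G, J
  1-simplices (18): AB, AD, AE, AF, AJ, BD, BE, BF, BJ, DE, DF, DG, DJ, EG, EJ, FG, FJ, GJ
  2-simplices (12): ABE, ABF, ADF, ADJ, AEJ, BDE, BDJ, BFJ, DEG, DFG, EGJ, FGJ

Hence C_0 ≅ Z^7, C_1 ≅ Z^18, C_2 ≅ Z^12.

∂_1: C_1 → C_0 sends each edge [p,q] (with p < q) to q − p. For instance
  ∂BJ = J − B.
The resulting 7×18 matrix has rank 6, and its Smith normal form has invariant factors (1,1,1,1,1,1).

The boundary map ∂_2: C_2 → C_1 maps a triangle to the signed sum of its edges. For instance
  ∂EGJ = GJ − EJ + EG,
  ∂DEG = EG − DG + DE.
As a 18×12 matrix over Z this has rank 12, with invariant factors (1,1,1,1,1,1,1,1,1,1,1,2).

Reading off H_k = ker ∂_k / im ∂_{k+1}:

  H_1: rank ker ∂_1 − rank ∂_2 = (18 − 6) − 12 = 0, and ∂_2 has invariant factor 2 > 1, so H_1 ≅ Z_2.

(K is a triangulation of the real projective plane RP^2.)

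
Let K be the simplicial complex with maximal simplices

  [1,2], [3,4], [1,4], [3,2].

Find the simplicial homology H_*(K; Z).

H_0 ≅ Z,  H_1 ≅ Z.

K has 4 vertices, 4 edges.
rank ∂_0 = 0, rank ∂_1 = 3 ⇒ b_0 = 4 − 0 − 3 = 1; all invariant factors of ∂_1 are 1 so no torsion. So H_0 = Z.
rank ∂_1 = 3, rank ∂_2 = 0 ⇒ b_1 = 4 − 3 − 0 = 1. So H_1 = Z.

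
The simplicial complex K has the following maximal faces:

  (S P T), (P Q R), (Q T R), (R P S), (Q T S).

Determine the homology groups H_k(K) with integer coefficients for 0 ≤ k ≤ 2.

H_0 ≅ Z,  H_1 ≅ Z,  H_2 = 0.

Take the total order P < Q < R < S < T on the vertex set. Then K (dimension 2) consists of the simplices:

  0-simplices (5): P, Q, R, S, T
  1-simplices (10): PQ, PR, PS, PT, QR, QS, QT, RS, RT, ST
  2-simplices (5): PQR, PRS, PST, QRT, QST

Hence C_0 ≅ Z^5, C_1 ≅ Z^10, C_2 ≅ Z^5.

Boundary ∂_1: C_1 → C_0 maps an edge to its endpoints' difference, ∂[p,q] = q − p. For instance
  ∂QS = S − Q.
The 5×10 boundary matrix has rank 4 and Smith normal form diag(1,1,1,1).

Boundary ∂_2: C_2 → C_1 maps a triangle to the signed sum of its edges. For instance
  ∂QST = ST − QT + QS,
  ∂PQR = QR − PR + PQ.
The 10×5 boundary matrix has rank 5 and Smith normal form diag(1,1,1,1,1).

Computing H_k = (kernel of ∂_k) / (image of ∂_{k+1}):

  H_0: rank C_0 − rank ∂_1 = 5 − 4 = 1, and the invariant factors of ∂_1 are all 1, so H_0 = Z.
  H_1: rank ker ∂_1 − rank ∂_2 = (10 − 4) − 5 = 1, and the invariant factors of ∂_2 are all 1, so H_1 = Z.
  H_2: rank ker ∂_2 − rank ∂_3 = (5 − 5) − 0 = 0, and there is no ∂_3, so H_2 = 0.

As a check, the Euler characteristic is 5 − 10 + 5 = 0, which agrees with 1 − 1 + 0 = 0.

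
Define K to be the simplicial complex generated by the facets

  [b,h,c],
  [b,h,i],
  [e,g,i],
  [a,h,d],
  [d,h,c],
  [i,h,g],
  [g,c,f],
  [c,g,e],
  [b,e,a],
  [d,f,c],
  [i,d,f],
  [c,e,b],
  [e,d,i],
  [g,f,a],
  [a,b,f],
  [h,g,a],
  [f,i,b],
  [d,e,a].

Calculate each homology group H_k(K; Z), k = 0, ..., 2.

We work with the vertex ordering a < b < c < d < e < f < g < h < i. The simplices of K, each written with vertices in increasing order, are:

  0-simplices (9): a, b, c, d, e, f, g, h, i
  1-simplices (27): ab, ad, ae, af, ag, ah, bc, be, bf, bh, bi, cd, ce, cf, cg, ch, de, df, dh, di, eg, ei, fg, fi, gh, gi, hi
  2-simplices (18): abe, abf, ade, adh, afg, agh, bce, bch, bfi, bhi, cdf, cdh, ceg, cfg, dei, dfi, egi, ghi

Hence C_0 ≅ Z^9, C_1 ≅ Z^27, C_2 ≅ Z^18.

The boundary map ∂_1: C_1 → C_0 sends each edge [p,q] (with p < q) to q − p. For instance
  ∂bf = f − b.
The resulting 9×27 matrix has rank 8, and its Smith normal form has invariant factors (1,1,1,1,1,1,1,1).

∂_2: C_2 → C_1 maps a triangle to the signed sum of its edges. For instance
  ∂afg = fg − ag + af,
  ∂bce = ce − be + bc.
As a 27×18 matrix over Z this has rank 17, with invariant factors (1,1,1,1,1,1,1,1,1,1,1,1,1,1,1,1,1).

Reading off H_k = ker ∂_k / im ∂_{k+1}:

  H_0: rank C_0 − rank ∂_1 = 9 − 8 = 1, and the invariant factors of ∂_1 are all 1, so H_0 = Z.
  H_1: rank ker ∂_1 − rank ∂_2 = (27 − 8) − 17 = 2, and the invariant factors of ∂_2 are all 1, so H_1 = Z^2.
  H_2: rank ker ∂_2 − rank ∂_3 = (18 − 17) − 0 = 1, and there is no ∂_3, so H_2 = Z.

H_0 = Z,  H_1 = Z^2,  H_2 = Z.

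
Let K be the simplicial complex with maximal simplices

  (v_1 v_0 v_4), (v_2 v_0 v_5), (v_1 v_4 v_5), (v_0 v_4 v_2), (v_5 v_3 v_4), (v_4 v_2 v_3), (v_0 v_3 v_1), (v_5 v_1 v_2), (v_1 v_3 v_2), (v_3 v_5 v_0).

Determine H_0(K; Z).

Order the vertices as v_0 < v_1 < v_2 < v_3 < v_4 < v_5. Listing each simplex with vertices in this order, K has dimension 2 with simplices:

  0-simplices (6): [v_0], [v_1], [v_2], [v_3], [v_4], [v_5]
  1-simplices (15): (15 of them)
  2-simplices (10): [v_0,v_1,v_3], [v_0,v_1,v_4], [v_0,v_2,v_4], [v_0,v_2,v_5], [v_0,v_3,v_5], [v_1,v_2,v_3], [v_1,v_2,v_5], [v_1,v_4,v_5], [v_2,v_3,v_4], [v_3,v_4,v_5]

giving chain groups C_0 ≅ Z^6, C_1 ≅ Z^15, C_2 ≅ Z^10.

∂_1: C_1 → C_0 is given by ∂[p,q] = [q] − [p]. For instance
  ∂[v_3,v_5] = [v_5] − [v_3].
This gives a 6×15 integer matrix of rank 5; reducing to Smith normal form yields diagonal entries (1,1,1,1,1).

∂_2: C_2 → C_1 maps a triangle to the signed sum of its edges. For instance
  ∂[v_3,v_4,v_5] = [v_4,v_5] − [v_3,v_5] + [v_3,v_4],
  ∂[v_0,v_2,v_4] = [v_2,v_4] − [v_0,v_4] + [v_0,v_2].
The 15×10 boundary matrix has rank 10 and Smith normal form diag(1,1,1,1,1,1,1,1,1,2).

Now H_k = ker ∂_k / im ∂_{k+1}, so:

  H_0: rank C_0 − rank ∂_1 = 6 − 5 = 1, and the invariant factors of ∂_1 are all 1, so H_0 = Z.

H_0 ≅ Z.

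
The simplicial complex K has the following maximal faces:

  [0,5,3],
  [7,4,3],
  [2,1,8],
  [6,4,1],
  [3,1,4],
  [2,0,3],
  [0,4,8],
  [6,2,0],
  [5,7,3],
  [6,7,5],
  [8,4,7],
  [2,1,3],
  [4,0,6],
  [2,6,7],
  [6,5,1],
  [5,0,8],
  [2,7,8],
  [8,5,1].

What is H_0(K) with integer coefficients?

We work with the vertex ordering 0 < 1 < 2 < 3 < 4 < 5 < 6 < 7 < 8. The simplices of K, each written with vertices in increasing order, are:

  0-simplices (9): [0], [1], [2], [3], [4], [5], [6], [7], [8]
  1-simplices (27): (27 of them)
  2-simplices (18): [0,2,3], [0,2,6], [0,3,5], [0,4,6], [0,4,8], [0,5,8], [1,2,3], [1,2,8], [1,3,4], [1,4,6], [1,5,6], [1,5,8], [2,6,7], [2,7,8], [3,4,7], [3,5,7], [4,7,8], [5,6,7]

giving chain groups C_0 ≅ Z^9, C_1 ≅ Z^27, C_2 ≅ Z^18.

Boundary ∂_1: C_1 → C_0 sends each edge [p,q] (with p < q) to q − p. For instance
  ∂[1,2] = [2] − [1].
The 9×27 boundary matrix has rank 8 and Smith normal form diag(1,1,1,1,1,1,1,1).

∂_2: C_2 → C_1 maps a triangle to the signed sum of its edges. For instance
  ∂[2,6,7] = [6,7] − [2,7] + [2,6],
  ∂[1,3,4] = [3,4] − [1,4] + [1,3].
The resulting 27×18 matrix has rank 17, and its Smith normal form has invariant factors (1,1,1,1,1,1,1,1,1,1,1,1,1,1,1,1,1).

Now H_k = ker ∂_k / im ∂_{k+1}, so:

  H_0: rank C_0 − rank ∂_1 = 9 − 8 = 1, and the invariant factors of ∂_1 are all 1, so H_0 ≅ Z.

H_0 = Z.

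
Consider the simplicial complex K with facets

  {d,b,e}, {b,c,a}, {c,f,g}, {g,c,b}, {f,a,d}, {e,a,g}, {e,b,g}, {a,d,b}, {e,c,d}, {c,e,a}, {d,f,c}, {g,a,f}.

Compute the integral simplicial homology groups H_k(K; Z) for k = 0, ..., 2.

H_0 ≅ Z,  H_1 ≅ Z_2,  H_2 = 0.

We work with the vertex ordering a < b < c < d < e < f < g. The simplices of K, each written with vertices in increasing order, are:

  0-simplices (7): a, b, c, d, e, f, g
  1-simplices (18): ab, ac, ad, ae, af, ag, bc, bd, be, bg, cd, ce, cf, cg, de, df, eg, fg
  2-simplices (12): abc, abd, ace, adf, aeg, afg, bcg, bde, beg, cde, cdf, cfg

so the chain groups are C_0 ≅ Z^7, C_1 ≅ Z^18, C_2 ≅ Z^12.

Boundary ∂_1: C_1 → C_0 maps an edge to its endpoints' difference, ∂[p,q] = q − p.
The 7×18 boundary matrix has rank 6 and Smith normal form diag(1,1,1,1,1,1).

Boundary ∂_2: C_2 → C_1 maps a triangle to the signed sum of its edges. For instance
  ∂aeg = eg − ag + ae,
  ∂bcg = cg − bg + bc.
As a 18×12 matrix over Z this has rank 12, with invariant factors (1,1,1,1,1,1,1,1,1,1,1,2).

Now H_k = ker ∂_k / im ∂_{k+1}, so:

  H_0: rank C_0 − rank ∂_1 = 7 − 6 = 1, and the invariant factors of ∂_1 are all 1, so H_0 ≅ Z.
  H_1: rank ker ∂_1 − rank ∂_2 = (18 − 6) − 12 = 0, and ∂_2 has invariant factor 2 > 1, so H_1 ≅ Z_2.
  H_2: rank ker ∂_2 − rank ∂_3 = (12 − 12) − 0 = 0, and there is no ∂_3, so H_2 ≅ 0.

(K is a triangulation of the real projective plane RP^2.)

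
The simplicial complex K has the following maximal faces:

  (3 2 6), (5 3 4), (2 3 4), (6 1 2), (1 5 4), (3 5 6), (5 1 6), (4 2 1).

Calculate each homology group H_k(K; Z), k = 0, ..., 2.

H_0 = Z,  H_1 = 0,  H_2 = Z.

Order the vertices as 1 < 2 < 3 < 4 < 5 < 6. Listing each simplex with vertices in this order, K has dimension 2 with simplices:

  0-simplices (6): [1], [2], [3], [4], [5], [6]
  1-simplices (12): [1,2], [1,4], [1,5], [1,6], [2,3], [2,4], [2,6], [3,4], [3,5], [3,6], [4,5], [5,6]
  2-simplices (8): [1,2,4], [1,2,6], [1,4,5], [1,5,6], [2,3,4], [2,3,6], [3,4,5], [3,5,6]

so the chain groups are C_0 ≅ Z^6, C_1 ≅ Z^12, C_2 ≅ Z^8.

Boundary ∂_1: C_1 → C_0 maps an edge to its endpoints' difference, ∂[p,q] = q − p. For instance
  ∂[3,5] = [5] − [3].
As a 6×12 matrix over Z this has rank 5, with invariant factors (1,1,1,1,1).

The boundary map ∂_2: C_2 → C_1 maps a triangle to the signed sum of its edges. For instance
  ∂[1,2,4] = [2,4] − [1,4] + [1,2],
  ∂[1,4,5] = [4,5] − [1,5] + [1,4].
As a 12×8 matrix over Z this has rank 7, with invariant factors (1,1,1,1,1,1,1).

Computing H_k = (kernel of ∂_k) / (image of ∂_{k+1}):

  H_0: rank C_0 − rank ∂_1 = 6 − 5 = 1, and the invariant factors of ∂_1 are all 1, so H_0 ≅ Z.
  H_1: rank ker ∂_1 − rank ∂_2 = (12 − 5) − 7 = 0, and the invariant factors of ∂_2 are all 1, so H_1 ≅ 0.
  H_2: rank ker ∂_2 − rank ∂_3 = (8 − 7) − 0 = 1, and there is no ∂_3, so H_2 ≅ Z.

As a check, the Euler characteristic is 6 − 12 + 8 = 2, which agrees with 1 − 0 + 1 = 2.
(K is a triangulation of the 2-sphere S^2.)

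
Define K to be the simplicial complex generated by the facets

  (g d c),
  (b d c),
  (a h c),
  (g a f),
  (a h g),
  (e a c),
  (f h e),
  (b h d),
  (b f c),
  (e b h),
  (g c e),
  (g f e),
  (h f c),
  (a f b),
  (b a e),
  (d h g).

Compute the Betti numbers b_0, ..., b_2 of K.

Take the total order a < b < c < d < e < f < g < h on the vertex set. Then K (dimension 2) consists of the simplices:

  0-simplices (8): a, b, c, d, e, f, g, h
  1-simplices (24): ab, ac, ae, af, ag, ah, bc, bd, be, bf, bh, cd, ce, cf, cg, ch, dg, dh, ef, eg, eh, fg, fh, gh
  2-simplices (16): abe, abf, ace, ach, afg, agh, bcd, bcf, bdh, beh, cdg, ceg, cfh, dgh, efg, efh

Hence C_0 ≅ Z^8, C_1 ≅ Z^24, C_2 ≅ Z^16.

Boundary ∂_1: C_1 → C_0 maps an edge to its endpoints' difference, ∂[p,q] = q − p. For instance
  ∂ce = e − c.
The 8×24 boundary matrix has rank 7 and Smith normal form diag(1,1,1,1,1,1,1).

The boundary map ∂_2: C_2 → C_1 maps a triangle to the signed sum of its edges. For instance
  ∂cfh = fh − ch + cf,
  ∂bdh = dh − bh + bd.
The resulting 24×16 matrix has rank 15, and its Smith normal form has invariant factors (1,1,1,1,1,1,1,1,1,1,1,1,1,1,1).

From H_k ≅ ker(∂_k) / im(∂_{k+1}) we obtain:

  H_0: rank C_0 − rank ∂_1 = 8 − 7 = 1, and the invariant factors of ∂_1 are all 1, so H_0 ≅ Z.
  H_1: rank ker ∂_1 − rank ∂_2 = (24 − 7) − 15 = 2, and the invariant factors of ∂_2 are all 1, so H_1 ≅ Z^2.
  H_2: rank ker ∂_2 − rank ∂_3 = (16 − 15) − 0 = 1, and there is no ∂_3, so H_2 ≅ Z.

Hence the Betti numbers are b_0 = 1, b_1 = 2, b_2 = 1.

b_0 = 1, b_1 = 2, b_2 = 1.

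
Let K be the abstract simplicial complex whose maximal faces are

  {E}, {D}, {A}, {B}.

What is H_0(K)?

Take the total order A < B < D < E on the vertex set. Then K (dimension 0) consists of the simplices:

  0-simplices (4): A, B, D, E

giving chain groups C_0 ≅ Z^4.

From H_k ≅ ker(∂_k) / im(∂_{k+1}) we obtain:

  H_0: rank C_0 − rank ∂_1 = 4 − 0 = 4, and there is no ∂_1, so H_0 = Z^4.

H_0 = Z^4.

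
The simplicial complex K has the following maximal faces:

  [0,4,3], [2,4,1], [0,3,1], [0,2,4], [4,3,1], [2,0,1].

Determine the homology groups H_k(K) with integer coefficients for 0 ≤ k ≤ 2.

H_0 = Z,  H_1 = 0,  H_2 = Z.

We work with the vertex ordering 0 < 1 < 2 < 3 < 4. The simplices of K, each written with vertices in increasing order, are:

  0-simplices (5): [0], [1], [2], [3], [4]
  1-simplices (9): [0,1], [0,2], [0,3], [0,4], [1,2], [1,3], [1,4], [2,4], [3,4]
  2-simplices (6): [0,1,2], [0,1,3], [0,2,4], [0,3,4], [1,2,4], [1,3,4]

Hence C_0 ≅ Z^5, C_1 ≅ Z^9, C_2 ≅ Z^6.

∂_1: C_1 → C_0 is given by ∂[p,q] = [q] − [p].
The 5×9 boundary matrix has rank 4 and Smith normal form diag(1,1,1,1).

∂_2: C_2 → C_1 acts by ∂[p,q,r] = [q,r] − [p,r] + [p,q]. For instance
  ∂[0,1,3] = [1,3] − [0,3] + [0,1],
  ∂[1,2,4] = [2,4] − [1,4] + [1,2].
As a 9×6 matrix over Z this has rank 5, with invariant factors (1,1,1,1,1).

Now H_k = ker ∂_k / im ∂_{k+1}, so:

  H_0: rank C_0 − rank ∂_1 = 5 − 4 = 1, and the invariant factors of ∂_1 are all 1, so H_0 = Z.
  H_1: rank ker ∂_1 − rank ∂_2 = (9 − 4) − 5 = 0, and the invariant factors of ∂_2 are all 1, so H_1 = 0.
  H_2: rank ker ∂_2 − rank ∂_3 = (6 − 5) − 0 = 1, and there is no ∂_3, so H_2 = Z.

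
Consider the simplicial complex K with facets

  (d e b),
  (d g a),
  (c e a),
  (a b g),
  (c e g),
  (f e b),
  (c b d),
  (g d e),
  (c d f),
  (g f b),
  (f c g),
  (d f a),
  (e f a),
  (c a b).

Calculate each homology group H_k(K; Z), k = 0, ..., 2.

H_0 = Z,  H_1 = Z^2,  H_2 = Z.

Fix the vertex order a < b < c < d < e < f < g and write every simplex with vertices in increasing order. Then dim K = 2 and the simplices of K are:

  0-simplices (7): a, b, c, d, e, f, g
  1-simplices (21): ab, ac, ad, ae, af, ag, bc, bd, be, bf, bg, cd, ce, cf, cg, de, df, dg, ef, eg, fg
  2-simplices (14): abc, abg, ace, adf, adg, aef, bcd, bde, bef, bfg, cdf, ceg, cfg, deg

giving chain groups C_0 ≅ Z^7, C_1 ≅ Z^21, C_2 ≅ Z^14.

The boundary map ∂_1: C_1 → C_0 is given by ∂[p,q] = [q] − [p].
The resulting 7×21 matrix has rank 6, and its Smith normal form has invariant factors (1,1,1,1,1,1).

The boundary map ∂_2: C_2 → C_1 acts by ∂[p,q,r] = [q,r] − [p,r] + [p,q]. For instance
  ∂bfg = fg − bg + bf,
  ∂bcd = cd − bd + bc.
The resulting 21×14 matrix has rank 13, and its Smith normal form has invariant factors (1,1,1,1,1,1,1,1,1,1,1,1,1).

Now H_k = ker ∂_k / im ∂_{k+1}, so:

  H_0: rank C_0 − rank ∂_1 = 7 − 6 = 1, and the invariant factors of ∂_1 are all 1, so H_0 ≅ Z.
  H_1: rank ker ∂_1 − rank ∂_2 = (21 − 6) − 13 = 2, and the invariant factors of ∂_2 are all 1, so H_1 ≅ Z^2.
  H_2: rank ker ∂_2 − rank ∂_3 = (14 − 13) − 0 = 1, and there is no ∂_3, so H_2 ≅ Z.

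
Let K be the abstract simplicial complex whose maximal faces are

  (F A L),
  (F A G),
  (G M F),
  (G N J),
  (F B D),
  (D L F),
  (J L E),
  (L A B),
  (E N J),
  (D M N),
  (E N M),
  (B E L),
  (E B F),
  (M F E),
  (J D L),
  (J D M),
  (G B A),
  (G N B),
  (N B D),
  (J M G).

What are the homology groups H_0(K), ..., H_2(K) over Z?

H_0 ≅ Z,  H_1 ≅ Z ⊕ Z_2,  H_2 = 0.

We work with the vertex ordering A < B < D < E < F < G < J < L < M < N. The simplices of K, each written with vertices in increasing order, are:

  0-simplices (10): A, B, D, E, F, G, J, L, M, N
  1-simplices (30): AB, AF, AG, AL, BD, BE, BF, BG, BL, BN, DF, DJ, DL, DM, DN, EF, EJ, EL, EM, EN, FG, FL, FM, GJ, GM, GN, JL, JM, JN, MN
  2-simplices (20): ABG, ABL, AFG, AFL, BDF, BDN, BEF, BEL, BGN, DFL, DJL, DJM, DMN, EFM, EJL, EJN, EMN, FGM, GJM, GJN

giving chain groups C_0 ≅ Z^10, C_1 ≅ Z^30, C_2 ≅ Z^20.

The boundary map ∂_1: C_1 → C_0 is given by ∂[p,q] = [q] − [p].
As a 10×30 matrix over Z this has rank 9, with invariant factors (1,1,1,1,1,1,1,1,1).

The boundary map ∂_2: C_2 → C_1 maps a triangle to the signed sum of its edges. For instance
  ∂DFL = FL − DL + DF,
  ∂BEF = EF − BF + BE.
The resulting 30×20 matrix has rank 20, and its Smith normal form has invariant factors (1,1,1,1,1,1,1,1,1,1,1,1,1,1,1,1,1,1,1,2).

Reading off H_k = ker ∂_k / im ∂_{k+1}:

  H_0: rank C_0 − rank ∂_1 = 10 − 9 = 1, and the invariant factors of ∂_1 are all 1, so H_0 = Z.
  H_1: rank ker ∂_1 − rank ∂_2 = (30 − 9) − 20 = 1, and ∂_2 has invariant factor 2 > 1, so H_1 = Z ⊕ Z_2.
  H_2: rank ker ∂_2 − rank ∂_3 = (20 − 20) − 0 = 0, and there is no ∂_3, so H_2 = 0.

(K is a triangulation of the Klein bottle.)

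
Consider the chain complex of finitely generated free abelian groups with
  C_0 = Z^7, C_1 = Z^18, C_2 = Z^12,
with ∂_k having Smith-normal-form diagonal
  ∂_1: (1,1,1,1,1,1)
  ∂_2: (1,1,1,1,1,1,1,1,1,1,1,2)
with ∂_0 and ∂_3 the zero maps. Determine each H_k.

H_0 = Z,  H_1 = Z_2,  H_2 = 0.

H_0: b_0 = 7 − 0 − 6 = 1; torsion from ∂_1 factors > 1: none. So H_0 = Z.
H_1: b_1 = 18 − 6 − 12 = 0; torsion from ∂_2 factors > 1: [2]. So H_1 = Z_2.
H_2: b_2 = 12 − 12 − 0 = 0; torsion from ∂_3 factors > 1: none. So H_2 = 0.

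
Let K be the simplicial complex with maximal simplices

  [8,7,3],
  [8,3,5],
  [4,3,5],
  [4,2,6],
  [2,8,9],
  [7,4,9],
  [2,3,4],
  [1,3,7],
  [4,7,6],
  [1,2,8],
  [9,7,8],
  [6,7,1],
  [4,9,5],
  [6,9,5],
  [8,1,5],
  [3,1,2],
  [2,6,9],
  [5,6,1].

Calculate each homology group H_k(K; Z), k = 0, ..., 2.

H_0 = Z,  H_1 = Z ⊕ Z_2,  H_2 = 0.

Fix the vertex order 1 < 2 < 3 < 4 < 5 < 6 < 7 < 8 < 9 and write every simplex with vertices in increasing order. Then dim K = 2 and the simplices of K are:

  0-simplices (9): [1], [2], [3], [4], [5], [6], [7], [8], [9]
  1-simplices (27): (27 of them)
  2-simplices (18): [1,2,3], [1,2,8], [1,3,7], [1,5,6], [1,5,8], [1,6,7], [2,3,4], [2,4,6], [2,6,9], [2,8,9], [3,4,5], [3,5,8], [3,7,8], [4,5,9], [4,6,7], [4,7,9], [5,6,9], [7,8,9]

so the chain groups are C_0 ≅ Z^9, C_1 ≅ Z^27, C_2 ≅ Z^18.

The boundary map ∂_1: C_1 → C_0 sends each edge [p,q] (with p < q) to q − p. For instance
  ∂[3,4] = [4] − [3].
As a 9×27 matrix over Z this has rank 8, with invariant factors (1,1,1,1,1,1,1,1).

∂_2: C_2 → C_1 acts by ∂[p,q,r] = [q,r] − [p,r] + [p,q]. For instance
  ∂[1,3,7] = [3,7] − [1,7] + [1,3],
  ∂[3,7,8] = [7,8] − [3,8] + [3,7].
As a 27×18 matrix over Z this has rank 18, with invariant factors (1,1,1,1,1,1,1,1,1,1,1,1,1,1,1,1,1,2).

Reading off H_k = ker ∂_k / im ∂_{k+1}:

  H_0: rank C_0 − rank ∂_1 = 9 − 8 = 1, and the invariant factors of ∂_1 are all 1, so H_0 ≅ Z.
  H_1: rank ker ∂_1 − rank ∂_2 = (27 − 8) − 18 = 1, and ∂_2 has invariant factor 2 > 1, so H_1 ≅ Z ⊕ Z_2.
  H_2: rank ker ∂_2 − rank ∂_3 = (18 − 18) − 0 = 0, and there is no ∂_3, so H_2 ≅ 0.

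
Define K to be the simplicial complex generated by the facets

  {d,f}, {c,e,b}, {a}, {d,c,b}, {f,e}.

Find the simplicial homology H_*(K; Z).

H_0 ≅ Z^2,  H_1 ≅ Z,  H_2 = 0.

K has 6 vertices, 7 edges, 2 triangles.
rank ∂_0 = 0, rank ∂_1 = 4 ⇒ b_0 = 6 − 0 − 4 = 2; all invariant factors of ∂_1 are 1 so no torsion. So H_0 ≅ Z^2.
rank ∂_1 = 4, rank ∂_2 = 2 ⇒ b_1 = 7 − 4 − 2 = 1; all invariant factors of ∂_2 are 1 so no torsion. So H_1 ≅ Z.
rank ∂_2 = 2, rank ∂_3 = 0 ⇒ b_2 = 2 − 2 − 0 = 0. So H_2 ≅ 0.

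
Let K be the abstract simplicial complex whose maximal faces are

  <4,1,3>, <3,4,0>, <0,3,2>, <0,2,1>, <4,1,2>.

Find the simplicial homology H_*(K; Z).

H_0 = Z,  H_1 = Z,  H_2 = 0.

We work with the vertex ordering 0 < 1 < 2 < 3 < 4. The simplices of K, each written with vertices in increasing order, are:

  0-simplices (5): [0], [1], [2], [3], [4]
  1-simplices (10): [0,1], [0,2], [0,3], [0,4], [1,2], [1,3], [1,4], [2,3], [2,4], [3,4]
  2-simplices (5): [0,1,2], [0,2,3], [0,3,4], [1,2,4], [1,3,4]

so the chain groups are C_0 ≅ Z^5, C_1 ≅ Z^10, C_2 ≅ Z^5.

∂_1: C_1 → C_0 sends each edge [p,q] (with p < q) to q − p. For instance
  ∂[1,2] = [2] − [1].
The 5×10 boundary matrix has rank 4 and Smith normal form diag(1,1,1,1).

The boundary map ∂_2: C_2 → C_1 maps a triangle to the signed sum of its edges. For instance
  ∂[0,2,3] = [2,3] − [0,3] + [0,2],
  ∂[0,1,2] = [1,2] − [0,2] + [0,1].
The resulting 10×5 matrix has rank 5, and its Smith normal form has invariant factors (1,1,1,1,1).

From H_k ≅ ker(∂_k) / im(∂_{k+1}) we obtain:

  H_0: rank C_0 − rank ∂_1 = 5 − 4 = 1, and the invariant factors of ∂_1 are all 1, so H_0 ≅ Z.
  H_1: rank ker ∂_1 − rank ∂_2 = (10 − 4) − 5 = 1, and the invariant factors of ∂_2 are all 1, so H_1 ≅ Z.
  H_2: rank ker ∂_2 − rank ∂_3 = (5 − 5) − 0 = 0, and there is no ∂_3, so H_2 ≅ 0.

(K is a triangulation of the Möbius band.)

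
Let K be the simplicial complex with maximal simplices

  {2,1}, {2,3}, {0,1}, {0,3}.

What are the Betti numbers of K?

Take the total order 0 < 1 < 2 < 3 on the vertex set. Then K (dimension 1) consists of the simplices:

  0-simplices (4): [0], [1], [2], [3]
  1-simplices (4): [0,1], [0,3], [1,2], [2,3]

Hence C_0 ≅ Z^4, C_1 ≅ Z^4.

Boundary ∂_1: C_1 → C_0 sends each edge [p,q] (with p < q) to q − p. For instance
  ∂[1,2] = [2] − [1].
This gives a 4×4 integer matrix of rank 3; reducing to Smith normal form yields diagonal entries (1,1,1).

From H_k ≅ ker(∂_k) / im(∂_{k+1}) we obtain:

  H_0: rank C_0 − rank ∂_1 = 4 − 3 = 1, and the invariant factors of ∂_1 are all 1, so H_0 ≅ Z.
  H_1: rank ker ∂_1 − rank ∂_2 = (4 − 3) − 0 = 1, and there is no ∂_2, so H_1 ≅ Z.

Hence the Betti numbers are b_0 = 1, b_1 = 1.

b_0 = 1, b_1 = 1.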